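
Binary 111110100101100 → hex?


Group into 4-bit nibbles: 0111110100101100
  0111 = 7
  1101 = D
  0010 = 2
  1100 = C
= 0x7D2C


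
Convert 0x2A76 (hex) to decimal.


Positional values:
Position 0: 6 × 16^0 = 6 × 1 = 6
Position 1: 7 × 16^1 = 7 × 16 = 112
Position 2: A × 16^2 = 10 × 256 = 2560
Position 3: 2 × 16^3 = 2 × 4096 = 8192
Sum = 6 + 112 + 2560 + 8192
= 10870


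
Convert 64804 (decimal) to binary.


Divide by 2 repeatedly:
64804 ÷ 2 = 32402 remainder 0
32402 ÷ 2 = 16201 remainder 0
16201 ÷ 2 = 8100 remainder 1
8100 ÷ 2 = 4050 remainder 0
4050 ÷ 2 = 2025 remainder 0
2025 ÷ 2 = 1012 remainder 1
1012 ÷ 2 = 506 remainder 0
506 ÷ 2 = 253 remainder 0
253 ÷ 2 = 126 remainder 1
126 ÷ 2 = 63 remainder 0
63 ÷ 2 = 31 remainder 1
31 ÷ 2 = 15 remainder 1
15 ÷ 2 = 7 remainder 1
7 ÷ 2 = 3 remainder 1
3 ÷ 2 = 1 remainder 1
1 ÷ 2 = 0 remainder 1
Reading remainders bottom-up:
= 1111110100100100


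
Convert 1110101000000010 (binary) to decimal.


Positional values:
Bit 1: 1 × 2^1 = 2
Bit 9: 1 × 2^9 = 512
Bit 11: 1 × 2^11 = 2048
Bit 13: 1 × 2^13 = 8192
Bit 14: 1 × 2^14 = 16384
Bit 15: 1 × 2^15 = 32768
Sum = 2 + 512 + 2048 + 8192 + 16384 + 32768
= 59906


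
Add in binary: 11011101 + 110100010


Align and add column by column (LSB to MSB, carry propagating):
  0011011101
+ 0110100010
  ----------
  col 0: 1 + 0 + 0 (carry in) = 1 → bit 1, carry out 0
  col 1: 0 + 1 + 0 (carry in) = 1 → bit 1, carry out 0
  col 2: 1 + 0 + 0 (carry in) = 1 → bit 1, carry out 0
  col 3: 1 + 0 + 0 (carry in) = 1 → bit 1, carry out 0
  col 4: 1 + 0 + 0 (carry in) = 1 → bit 1, carry out 0
  col 5: 0 + 1 + 0 (carry in) = 1 → bit 1, carry out 0
  col 6: 1 + 0 + 0 (carry in) = 1 → bit 1, carry out 0
  col 7: 1 + 1 + 0 (carry in) = 2 → bit 0, carry out 1
  col 8: 0 + 1 + 1 (carry in) = 2 → bit 0, carry out 1
  col 9: 0 + 0 + 1 (carry in) = 1 → bit 1, carry out 0
Reading bits MSB→LSB: 1001111111
Strip leading zeros: 1001111111
= 1001111111


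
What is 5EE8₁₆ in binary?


Each hex digit → 4 binary bits:
  5 = 0101
  E = 1110
  E = 1110
  8 = 1000
Concatenate: 0101 1110 1110 1000
= 0101111011101000


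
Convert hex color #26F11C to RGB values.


Hex: #26F11C
R = 26₁₆ = 38
G = F1₁₆ = 241
B = 1C₁₆ = 28
= RGB(38, 241, 28)


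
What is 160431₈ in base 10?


Positional values:
Position 0: 1 × 8^0 = 1
Position 1: 3 × 8^1 = 24
Position 2: 4 × 8^2 = 256
Position 3: 0 × 8^3 = 0
Position 4: 6 × 8^4 = 24576
Position 5: 1 × 8^5 = 32768
Sum = 1 + 24 + 256 + 0 + 24576 + 32768
= 57625


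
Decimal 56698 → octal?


Divide by 8 repeatedly:
56698 ÷ 8 = 7087 remainder 2
7087 ÷ 8 = 885 remainder 7
885 ÷ 8 = 110 remainder 5
110 ÷ 8 = 13 remainder 6
13 ÷ 8 = 1 remainder 5
1 ÷ 8 = 0 remainder 1
Reading remainders bottom-up:
= 0o156572


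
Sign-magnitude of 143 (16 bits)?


Sign bit: 0 (positive)
Magnitude: 143 = 000000010001111
= 0000000010001111


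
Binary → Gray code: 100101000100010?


Binary: 100101000100010
Gray code: G = B XOR (B >> 1)
B >> 1 = 010010100010001
100101000100010 XOR 010010100010001:
  1 XOR 0 = 1
  0 XOR 1 = 1
  0 XOR 0 = 0
  1 XOR 0 = 1
  0 XOR 1 = 1
  1 XOR 0 = 1
  0 XOR 1 = 1
  0 XOR 0 = 0
  0 XOR 0 = 0
  1 XOR 0 = 1
  0 XOR 1 = 1
  0 XOR 0 = 0
  0 XOR 0 = 0
  1 XOR 0 = 1
  0 XOR 1 = 1
= 110111100110011


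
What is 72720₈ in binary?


Each octal digit → 3 binary bits:
  7 = 111
  2 = 010
  7 = 111
  2 = 010
  0 = 000
Concatenate: 111 010 111 010 000
= 111010111010000


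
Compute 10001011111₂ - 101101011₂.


Align and subtract column by column (LSB to MSB, borrowing when needed):
  10001011111
- 00101101011
  -----------
  col 0: (1 - 0 borrow-in) - 1 → 1 - 1 = 0, borrow out 0
  col 1: (1 - 0 borrow-in) - 1 → 1 - 1 = 0, borrow out 0
  col 2: (1 - 0 borrow-in) - 0 → 1 - 0 = 1, borrow out 0
  col 3: (1 - 0 borrow-in) - 1 → 1 - 1 = 0, borrow out 0
  col 4: (1 - 0 borrow-in) - 0 → 1 - 0 = 1, borrow out 0
  col 5: (0 - 0 borrow-in) - 1 → borrow from next column: (0+2) - 1 = 1, borrow out 1
  col 6: (1 - 1 borrow-in) - 1 → borrow from next column: (0+2) - 1 = 1, borrow out 1
  col 7: (0 - 1 borrow-in) - 0 → borrow from next column: (-1+2) - 0 = 1, borrow out 1
  col 8: (0 - 1 borrow-in) - 1 → borrow from next column: (-1+2) - 1 = 0, borrow out 1
  col 9: (0 - 1 borrow-in) - 0 → borrow from next column: (-1+2) - 0 = 1, borrow out 1
  col 10: (1 - 1 borrow-in) - 0 → 0 - 0 = 0, borrow out 0
Reading bits MSB→LSB: 01011110100
Strip leading zeros: 1011110100
= 1011110100


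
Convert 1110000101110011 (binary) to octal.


Group into 3-bit groups: 001110000101110011
  001 = 1
  110 = 6
  000 = 0
  101 = 5
  110 = 6
  011 = 3
= 0o160563


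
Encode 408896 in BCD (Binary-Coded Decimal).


Each digit → 4-bit binary:
  4 → 0100
  0 → 0000
  8 → 1000
  8 → 1000
  9 → 1001
  6 → 0110
= 0100 0000 1000 1000 1001 0110


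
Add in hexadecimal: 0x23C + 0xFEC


Align and add column by column (LSB to MSB, each column mod 16 with carry):
  023C
+ 0FEC
  ----
  col 0: C(12) + C(12) + 0 (carry in) = 24 → 8(8), carry out 1
  col 1: 3(3) + E(14) + 1 (carry in) = 18 → 2(2), carry out 1
  col 2: 2(2) + F(15) + 1 (carry in) = 18 → 2(2), carry out 1
  col 3: 0(0) + 0(0) + 1 (carry in) = 1 → 1(1), carry out 0
Reading digits MSB→LSB: 1228
Strip leading zeros: 1228
= 0x1228


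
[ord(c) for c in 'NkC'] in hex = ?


String: 'NkC'  (3 characters)
Per-character ASCII lookup:
  'N': uppercase starts at 65: 'N' = 65 + 13 = 78 → 0x4E
  'k': lowercase starts at 97: 'k' = 97 + 10 = 107 → 0x6B
  'C': uppercase starts at 65: 'C' = 65 + 2 = 67 → 0x43
= 0x4E 0x6B 0x43


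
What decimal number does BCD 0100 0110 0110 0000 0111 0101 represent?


Each 4-bit group → digit:
  0100 → 4
  0110 → 6
  0110 → 6
  0000 → 0
  0111 → 7
  0101 → 5
= 466075


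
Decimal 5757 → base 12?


Divide by 12 repeatedly:
5757 ÷ 12 = 479 remainder 9
479 ÷ 12 = 39 remainder 11
39 ÷ 12 = 3 remainder 3
3 ÷ 12 = 0 remainder 3
Reading remainders bottom-up:
= 33B9


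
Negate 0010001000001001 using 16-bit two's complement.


Original: 0010001000001001
Step 1 - Invert all bits: 1101110111110110
Step 2 - Add 1: 1101110111110110 + 1
= 1101110111110111 (represents -8713)


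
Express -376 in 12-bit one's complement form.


Original: 000101111000
Invert all bits:
  bit 0: 0 → 1
  bit 1: 0 → 1
  bit 2: 0 → 1
  bit 3: 1 → 0
  bit 4: 0 → 1
  bit 5: 1 → 0
  bit 6: 1 → 0
  bit 7: 1 → 0
  bit 8: 1 → 0
  bit 9: 0 → 1
  bit 10: 0 → 1
  bit 11: 0 → 1
= 111010000111


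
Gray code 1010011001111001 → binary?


Gray code: 1010011001111001
MSB stays the same: 1
Each subsequent bit = prev_binary XOR current_gray:
  B[1] = 1 XOR 0 = 1
  B[2] = 1 XOR 1 = 0
  B[3] = 0 XOR 0 = 0
  B[4] = 0 XOR 0 = 0
  B[5] = 0 XOR 1 = 1
  B[6] = 1 XOR 1 = 0
  B[7] = 0 XOR 0 = 0
  B[8] = 0 XOR 0 = 0
  B[9] = 0 XOR 1 = 1
  B[10] = 1 XOR 1 = 0
  B[11] = 0 XOR 1 = 1
  B[12] = 1 XOR 1 = 0
  B[13] = 0 XOR 0 = 0
  B[14] = 0 XOR 0 = 0
  B[15] = 0 XOR 1 = 1
= 1100010001010001 (50257 decimal)


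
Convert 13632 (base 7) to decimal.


Positional values (base 7):
  2 × 7^0 = 2 × 1 = 2
  3 × 7^1 = 3 × 7 = 21
  6 × 7^2 = 6 × 49 = 294
  3 × 7^3 = 3 × 343 = 1029
  1 × 7^4 = 1 × 2401 = 2401
Sum = 2 + 21 + 294 + 1029 + 2401
= 3747


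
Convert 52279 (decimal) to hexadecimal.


Divide by 16 repeatedly:
52279 ÷ 16 = 3267 remainder 7 (7)
3267 ÷ 16 = 204 remainder 3 (3)
204 ÷ 16 = 12 remainder 12 (C)
12 ÷ 16 = 0 remainder 12 (C)
Reading remainders bottom-up:
= 0xCC37


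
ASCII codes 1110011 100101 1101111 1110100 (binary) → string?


Codes (binary): 1110011 100101 1101111 1110100
Per-code ASCII lookup:
  1110011 = 115  (range 97-122: lowercase, 115 - 97 = 18) → 's'
  100101 = 37  (special character) → '%'
  1101111 = 111  (range 97-122: lowercase, 111 - 97 = 14) → 'o'
  1110100 = 116  (range 97-122: lowercase, 116 - 97 = 19) → 't'
= 's%ot'


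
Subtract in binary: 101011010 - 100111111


Align and subtract column by column (LSB to MSB, borrowing when needed):
  101011010
- 100111111
  ---------
  col 0: (0 - 0 borrow-in) - 1 → borrow from next column: (0+2) - 1 = 1, borrow out 1
  col 1: (1 - 1 borrow-in) - 1 → borrow from next column: (0+2) - 1 = 1, borrow out 1
  col 2: (0 - 1 borrow-in) - 1 → borrow from next column: (-1+2) - 1 = 0, borrow out 1
  col 3: (1 - 1 borrow-in) - 1 → borrow from next column: (0+2) - 1 = 1, borrow out 1
  col 4: (1 - 1 borrow-in) - 1 → borrow from next column: (0+2) - 1 = 1, borrow out 1
  col 5: (0 - 1 borrow-in) - 1 → borrow from next column: (-1+2) - 1 = 0, borrow out 1
  col 6: (1 - 1 borrow-in) - 0 → 0 - 0 = 0, borrow out 0
  col 7: (0 - 0 borrow-in) - 0 → 0 - 0 = 0, borrow out 0
  col 8: (1 - 0 borrow-in) - 1 → 1 - 1 = 0, borrow out 0
Reading bits MSB→LSB: 000011011
Strip leading zeros: 11011
= 11011


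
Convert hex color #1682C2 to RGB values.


Hex: #1682C2
R = 16₁₆ = 22
G = 82₁₆ = 130
B = C2₁₆ = 194
= RGB(22, 130, 194)


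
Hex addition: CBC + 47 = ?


Align and add column by column (LSB to MSB, each column mod 16 with carry):
  0CBC
+ 0047
  ----
  col 0: C(12) + 7(7) + 0 (carry in) = 19 → 3(3), carry out 1
  col 1: B(11) + 4(4) + 1 (carry in) = 16 → 0(0), carry out 1
  col 2: C(12) + 0(0) + 1 (carry in) = 13 → D(13), carry out 0
  col 3: 0(0) + 0(0) + 0 (carry in) = 0 → 0(0), carry out 0
Reading digits MSB→LSB: 0D03
Strip leading zeros: D03
= 0xD03


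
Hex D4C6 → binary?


Each hex digit → 4 binary bits:
  D = 1101
  4 = 0100
  C = 1100
  6 = 0110
Concatenate: 1101 0100 1100 0110
= 1101010011000110


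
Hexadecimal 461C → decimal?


Positional values:
Position 0: C × 16^0 = 12 × 1 = 12
Position 1: 1 × 16^1 = 1 × 16 = 16
Position 2: 6 × 16^2 = 6 × 256 = 1536
Position 3: 4 × 16^3 = 4 × 4096 = 16384
Sum = 12 + 16 + 1536 + 16384
= 17948


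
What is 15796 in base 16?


Divide by 16 repeatedly:
15796 ÷ 16 = 987 remainder 4 (4)
987 ÷ 16 = 61 remainder 11 (B)
61 ÷ 16 = 3 remainder 13 (D)
3 ÷ 16 = 0 remainder 3 (3)
Reading remainders bottom-up:
= 0x3DB4


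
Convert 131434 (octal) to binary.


Each octal digit → 3 binary bits:
  1 = 001
  3 = 011
  1 = 001
  4 = 100
  3 = 011
  4 = 100
Concatenate: 001 011 001 100 011 100
= 001011001100011100


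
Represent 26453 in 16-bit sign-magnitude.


Sign bit: 0 (positive)
Magnitude: 26453 = 110011101010101
= 0110011101010101


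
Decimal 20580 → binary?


Divide by 2 repeatedly:
20580 ÷ 2 = 10290 remainder 0
10290 ÷ 2 = 5145 remainder 0
5145 ÷ 2 = 2572 remainder 1
2572 ÷ 2 = 1286 remainder 0
1286 ÷ 2 = 643 remainder 0
643 ÷ 2 = 321 remainder 1
321 ÷ 2 = 160 remainder 1
160 ÷ 2 = 80 remainder 0
80 ÷ 2 = 40 remainder 0
40 ÷ 2 = 20 remainder 0
20 ÷ 2 = 10 remainder 0
10 ÷ 2 = 5 remainder 0
5 ÷ 2 = 2 remainder 1
2 ÷ 2 = 1 remainder 0
1 ÷ 2 = 0 remainder 1
Reading remainders bottom-up:
= 101000001100100


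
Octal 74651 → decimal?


Positional values:
Position 0: 1 × 8^0 = 1
Position 1: 5 × 8^1 = 40
Position 2: 6 × 8^2 = 384
Position 3: 4 × 8^3 = 2048
Position 4: 7 × 8^4 = 28672
Sum = 1 + 40 + 384 + 2048 + 28672
= 31145


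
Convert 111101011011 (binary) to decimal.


Positional values:
Bit 0: 1 × 2^0 = 1
Bit 1: 1 × 2^1 = 2
Bit 3: 1 × 2^3 = 8
Bit 4: 1 × 2^4 = 16
Bit 6: 1 × 2^6 = 64
Bit 8: 1 × 2^8 = 256
Bit 9: 1 × 2^9 = 512
Bit 10: 1 × 2^10 = 1024
Bit 11: 1 × 2^11 = 2048
Sum = 1 + 2 + 8 + 16 + 64 + 256 + 512 + 1024 + 2048
= 3931


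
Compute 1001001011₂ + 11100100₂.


Align and add column by column (LSB to MSB, carry propagating):
  01001001011
+ 00011100100
  -----------
  col 0: 1 + 0 + 0 (carry in) = 1 → bit 1, carry out 0
  col 1: 1 + 0 + 0 (carry in) = 1 → bit 1, carry out 0
  col 2: 0 + 1 + 0 (carry in) = 1 → bit 1, carry out 0
  col 3: 1 + 0 + 0 (carry in) = 1 → bit 1, carry out 0
  col 4: 0 + 0 + 0 (carry in) = 0 → bit 0, carry out 0
  col 5: 0 + 1 + 0 (carry in) = 1 → bit 1, carry out 0
  col 6: 1 + 1 + 0 (carry in) = 2 → bit 0, carry out 1
  col 7: 0 + 1 + 1 (carry in) = 2 → bit 0, carry out 1
  col 8: 0 + 0 + 1 (carry in) = 1 → bit 1, carry out 0
  col 9: 1 + 0 + 0 (carry in) = 1 → bit 1, carry out 0
  col 10: 0 + 0 + 0 (carry in) = 0 → bit 0, carry out 0
Reading bits MSB→LSB: 01100101111
Strip leading zeros: 1100101111
= 1100101111


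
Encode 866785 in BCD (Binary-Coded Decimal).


Each digit → 4-bit binary:
  8 → 1000
  6 → 0110
  6 → 0110
  7 → 0111
  8 → 1000
  5 → 0101
= 1000 0110 0110 0111 1000 0101


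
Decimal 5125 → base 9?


Divide by 9 repeatedly:
5125 ÷ 9 = 569 remainder 4
569 ÷ 9 = 63 remainder 2
63 ÷ 9 = 7 remainder 0
7 ÷ 9 = 0 remainder 7
Reading remainders bottom-up:
= 7024


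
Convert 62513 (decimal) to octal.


Divide by 8 repeatedly:
62513 ÷ 8 = 7814 remainder 1
7814 ÷ 8 = 976 remainder 6
976 ÷ 8 = 122 remainder 0
122 ÷ 8 = 15 remainder 2
15 ÷ 8 = 1 remainder 7
1 ÷ 8 = 0 remainder 1
Reading remainders bottom-up:
= 0o172061


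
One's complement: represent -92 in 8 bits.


Original: 01011100
Invert all bits:
  bit 0: 0 → 1
  bit 1: 1 → 0
  bit 2: 0 → 1
  bit 3: 1 → 0
  bit 4: 1 → 0
  bit 5: 1 → 0
  bit 6: 0 → 1
  bit 7: 0 → 1
= 10100011


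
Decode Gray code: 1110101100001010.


Gray code: 1110101100001010
MSB stays the same: 1
Each subsequent bit = prev_binary XOR current_gray:
  B[1] = 1 XOR 1 = 0
  B[2] = 0 XOR 1 = 1
  B[3] = 1 XOR 0 = 1
  B[4] = 1 XOR 1 = 0
  B[5] = 0 XOR 0 = 0
  B[6] = 0 XOR 1 = 1
  B[7] = 1 XOR 1 = 0
  B[8] = 0 XOR 0 = 0
  B[9] = 0 XOR 0 = 0
  B[10] = 0 XOR 0 = 0
  B[11] = 0 XOR 0 = 0
  B[12] = 0 XOR 1 = 1
  B[13] = 1 XOR 0 = 1
  B[14] = 1 XOR 1 = 0
  B[15] = 0 XOR 0 = 0
= 1011001000001100 (45580 decimal)


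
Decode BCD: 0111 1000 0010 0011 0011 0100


Each 4-bit group → digit:
  0111 → 7
  1000 → 8
  0010 → 2
  0011 → 3
  0011 → 3
  0100 → 4
= 782334


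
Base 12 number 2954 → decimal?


Positional values (base 12):
  4 × 12^0 = 4 × 1 = 4
  5 × 12^1 = 5 × 12 = 60
  9 × 12^2 = 9 × 144 = 1296
  2 × 12^3 = 2 × 1728 = 3456
Sum = 4 + 60 + 1296 + 3456
= 4816


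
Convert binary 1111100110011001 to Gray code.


Binary: 1111100110011001
Gray code: G = B XOR (B >> 1)
B >> 1 = 0111110011001100
1111100110011001 XOR 0111110011001100:
  1 XOR 0 = 1
  1 XOR 1 = 0
  1 XOR 1 = 0
  1 XOR 1 = 0
  1 XOR 1 = 0
  0 XOR 1 = 1
  0 XOR 0 = 0
  1 XOR 0 = 1
  1 XOR 1 = 0
  0 XOR 1 = 1
  0 XOR 0 = 0
  1 XOR 0 = 1
  1 XOR 1 = 0
  0 XOR 1 = 1
  0 XOR 0 = 0
  1 XOR 0 = 1
= 1000010101010101


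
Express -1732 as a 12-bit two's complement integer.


Original: 011011000100
Step 1 - Invert all bits: 100100111011
Step 2 - Add 1: 100100111011 + 1
= 100100111100 (represents -1732)


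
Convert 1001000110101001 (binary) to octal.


Group into 3-bit groups: 001001000110101001
  001 = 1
  001 = 1
  000 = 0
  110 = 6
  101 = 5
  001 = 1
= 0o110651


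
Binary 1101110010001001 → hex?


Group into 4-bit nibbles: 1101110010001001
  1101 = D
  1100 = C
  1000 = 8
  1001 = 9
= 0xDC89


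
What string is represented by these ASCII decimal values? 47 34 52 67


Codes (decimal): 47 34 52 67
Per-code ASCII lookup:
  47  (special character) → '/'
  34  (special character) → '"'
  52  (range 48-57: digits, 52 - 48 = 4) → '4'
  67  (range 65-90: uppercase, 67 - 65 = 2) → 'C'
= '/"4C'


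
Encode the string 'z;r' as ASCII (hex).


String: 'z;r'  (3 characters)
Per-character ASCII lookup:
  'z': lowercase starts at 97: 'z' = 97 + 25 = 122 → 0x7A
  ';': special character: ';' = 59 → 0x3B
  'r': lowercase starts at 97: 'r' = 97 + 17 = 114 → 0x72
= 0x7A 0x3B 0x72


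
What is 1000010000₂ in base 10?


Positional values:
Bit 4: 1 × 2^4 = 16
Bit 9: 1 × 2^9 = 512
Sum = 16 + 512
= 528


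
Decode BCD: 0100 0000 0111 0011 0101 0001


Each 4-bit group → digit:
  0100 → 4
  0000 → 0
  0111 → 7
  0011 → 3
  0101 → 5
  0001 → 1
= 407351


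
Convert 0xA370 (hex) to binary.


Each hex digit → 4 binary bits:
  A = 1010
  3 = 0011
  7 = 0111
  0 = 0000
Concatenate: 1010 0011 0111 0000
= 1010001101110000


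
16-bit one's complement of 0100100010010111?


Original: 0100100010010111
Invert all bits:
  bit 0: 0 → 1
  bit 1: 1 → 0
  bit 2: 0 → 1
  bit 3: 0 → 1
  bit 4: 1 → 0
  bit 5: 0 → 1
  bit 6: 0 → 1
  bit 7: 0 → 1
  bit 8: 1 → 0
  bit 9: 0 → 1
  bit 10: 0 → 1
  bit 11: 1 → 0
  bit 12: 0 → 1
  bit 13: 1 → 0
  bit 14: 1 → 0
  bit 15: 1 → 0
= 1011011101101000


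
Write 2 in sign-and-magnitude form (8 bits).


Sign bit: 0 (positive)
Magnitude: 2 = 0000010
= 00000010


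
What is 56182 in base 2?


Divide by 2 repeatedly:
56182 ÷ 2 = 28091 remainder 0
28091 ÷ 2 = 14045 remainder 1
14045 ÷ 2 = 7022 remainder 1
7022 ÷ 2 = 3511 remainder 0
3511 ÷ 2 = 1755 remainder 1
1755 ÷ 2 = 877 remainder 1
877 ÷ 2 = 438 remainder 1
438 ÷ 2 = 219 remainder 0
219 ÷ 2 = 109 remainder 1
109 ÷ 2 = 54 remainder 1
54 ÷ 2 = 27 remainder 0
27 ÷ 2 = 13 remainder 1
13 ÷ 2 = 6 remainder 1
6 ÷ 2 = 3 remainder 0
3 ÷ 2 = 1 remainder 1
1 ÷ 2 = 0 remainder 1
Reading remainders bottom-up:
= 1101101101110110


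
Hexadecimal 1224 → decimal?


Positional values:
Position 0: 4 × 16^0 = 4 × 1 = 4
Position 1: 2 × 16^1 = 2 × 16 = 32
Position 2: 2 × 16^2 = 2 × 256 = 512
Position 3: 1 × 16^3 = 1 × 4096 = 4096
Sum = 4 + 32 + 512 + 4096
= 4644


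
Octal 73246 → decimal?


Positional values:
Position 0: 6 × 8^0 = 6
Position 1: 4 × 8^1 = 32
Position 2: 2 × 8^2 = 128
Position 3: 3 × 8^3 = 1536
Position 4: 7 × 8^4 = 28672
Sum = 6 + 32 + 128 + 1536 + 28672
= 30374


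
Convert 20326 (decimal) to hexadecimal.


Divide by 16 repeatedly:
20326 ÷ 16 = 1270 remainder 6 (6)
1270 ÷ 16 = 79 remainder 6 (6)
79 ÷ 16 = 4 remainder 15 (F)
4 ÷ 16 = 0 remainder 4 (4)
Reading remainders bottom-up:
= 0x4F66


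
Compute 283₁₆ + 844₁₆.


Align and add column by column (LSB to MSB, each column mod 16 with carry):
  0283
+ 0844
  ----
  col 0: 3(3) + 4(4) + 0 (carry in) = 7 → 7(7), carry out 0
  col 1: 8(8) + 4(4) + 0 (carry in) = 12 → C(12), carry out 0
  col 2: 2(2) + 8(8) + 0 (carry in) = 10 → A(10), carry out 0
  col 3: 0(0) + 0(0) + 0 (carry in) = 0 → 0(0), carry out 0
Reading digits MSB→LSB: 0AC7
Strip leading zeros: AC7
= 0xAC7


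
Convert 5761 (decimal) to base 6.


Divide by 6 repeatedly:
5761 ÷ 6 = 960 remainder 1
960 ÷ 6 = 160 remainder 0
160 ÷ 6 = 26 remainder 4
26 ÷ 6 = 4 remainder 2
4 ÷ 6 = 0 remainder 4
Reading remainders bottom-up:
= 42401


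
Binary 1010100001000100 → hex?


Group into 4-bit nibbles: 1010100001000100
  1010 = A
  1000 = 8
  0100 = 4
  0100 = 4
= 0xA844


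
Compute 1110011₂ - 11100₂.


Align and subtract column by column (LSB to MSB, borrowing when needed):
  1110011
- 0011100
  -------
  col 0: (1 - 0 borrow-in) - 0 → 1 - 0 = 1, borrow out 0
  col 1: (1 - 0 borrow-in) - 0 → 1 - 0 = 1, borrow out 0
  col 2: (0 - 0 borrow-in) - 1 → borrow from next column: (0+2) - 1 = 1, borrow out 1
  col 3: (0 - 1 borrow-in) - 1 → borrow from next column: (-1+2) - 1 = 0, borrow out 1
  col 4: (1 - 1 borrow-in) - 1 → borrow from next column: (0+2) - 1 = 1, borrow out 1
  col 5: (1 - 1 borrow-in) - 0 → 0 - 0 = 0, borrow out 0
  col 6: (1 - 0 borrow-in) - 0 → 1 - 0 = 1, borrow out 0
Reading bits MSB→LSB: 1010111
Strip leading zeros: 1010111
= 1010111


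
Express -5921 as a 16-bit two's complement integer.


Original: 0001011100100001
Step 1 - Invert all bits: 1110100011011110
Step 2 - Add 1: 1110100011011110 + 1
= 1110100011011111 (represents -5921)


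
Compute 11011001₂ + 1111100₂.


Align and add column by column (LSB to MSB, carry propagating):
  011011001
+ 001111100
  ---------
  col 0: 1 + 0 + 0 (carry in) = 1 → bit 1, carry out 0
  col 1: 0 + 0 + 0 (carry in) = 0 → bit 0, carry out 0
  col 2: 0 + 1 + 0 (carry in) = 1 → bit 1, carry out 0
  col 3: 1 + 1 + 0 (carry in) = 2 → bit 0, carry out 1
  col 4: 1 + 1 + 1 (carry in) = 3 → bit 1, carry out 1
  col 5: 0 + 1 + 1 (carry in) = 2 → bit 0, carry out 1
  col 6: 1 + 1 + 1 (carry in) = 3 → bit 1, carry out 1
  col 7: 1 + 0 + 1 (carry in) = 2 → bit 0, carry out 1
  col 8: 0 + 0 + 1 (carry in) = 1 → bit 1, carry out 0
Reading bits MSB→LSB: 101010101
Strip leading zeros: 101010101
= 101010101


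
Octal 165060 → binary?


Each octal digit → 3 binary bits:
  1 = 001
  6 = 110
  5 = 101
  0 = 000
  6 = 110
  0 = 000
Concatenate: 001 110 101 000 110 000
= 001110101000110000


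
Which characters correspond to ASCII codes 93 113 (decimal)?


Codes (decimal): 93 113
Per-code ASCII lookup:
  93  (special character) → ']'
  113  (range 97-122: lowercase, 113 - 97 = 16) → 'q'
= ']q'


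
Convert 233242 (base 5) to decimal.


Positional values (base 5):
  2 × 5^0 = 2 × 1 = 2
  4 × 5^1 = 4 × 5 = 20
  2 × 5^2 = 2 × 25 = 50
  3 × 5^3 = 3 × 125 = 375
  3 × 5^4 = 3 × 625 = 1875
  2 × 5^5 = 2 × 3125 = 6250
Sum = 2 + 20 + 50 + 375 + 1875 + 6250
= 8572


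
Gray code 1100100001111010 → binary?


Gray code: 1100100001111010
MSB stays the same: 1
Each subsequent bit = prev_binary XOR current_gray:
  B[1] = 1 XOR 1 = 0
  B[2] = 0 XOR 0 = 0
  B[3] = 0 XOR 0 = 0
  B[4] = 0 XOR 1 = 1
  B[5] = 1 XOR 0 = 1
  B[6] = 1 XOR 0 = 1
  B[7] = 1 XOR 0 = 1
  B[8] = 1 XOR 0 = 1
  B[9] = 1 XOR 1 = 0
  B[10] = 0 XOR 1 = 1
  B[11] = 1 XOR 1 = 0
  B[12] = 0 XOR 1 = 1
  B[13] = 1 XOR 0 = 1
  B[14] = 1 XOR 1 = 0
  B[15] = 0 XOR 0 = 0
= 1000111110101100 (36780 decimal)


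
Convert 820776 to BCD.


Each digit → 4-bit binary:
  8 → 1000
  2 → 0010
  0 → 0000
  7 → 0111
  7 → 0111
  6 → 0110
= 1000 0010 0000 0111 0111 0110


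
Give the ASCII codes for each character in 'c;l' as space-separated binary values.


String: 'c;l'  (3 characters)
Per-character ASCII lookup:
  'c': lowercase starts at 97: 'c' = 97 + 2 = 99 → 1100011
  ';': special character: ';' = 59 → 111011
  'l': lowercase starts at 97: 'l' = 97 + 11 = 108 → 1101100
= 1100011 111011 1101100


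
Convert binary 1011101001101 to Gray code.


Binary: 1011101001101
Gray code: G = B XOR (B >> 1)
B >> 1 = 0101110100110
1011101001101 XOR 0101110100110:
  1 XOR 0 = 1
  0 XOR 1 = 1
  1 XOR 0 = 1
  1 XOR 1 = 0
  1 XOR 1 = 0
  0 XOR 1 = 1
  1 XOR 0 = 1
  0 XOR 1 = 1
  0 XOR 0 = 0
  1 XOR 0 = 1
  1 XOR 1 = 0
  0 XOR 1 = 1
  1 XOR 0 = 1
= 1110011101011


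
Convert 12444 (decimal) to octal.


Divide by 8 repeatedly:
12444 ÷ 8 = 1555 remainder 4
1555 ÷ 8 = 194 remainder 3
194 ÷ 8 = 24 remainder 2
24 ÷ 8 = 3 remainder 0
3 ÷ 8 = 0 remainder 3
Reading remainders bottom-up:
= 0o30234


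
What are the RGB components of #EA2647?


Hex: #EA2647
R = EA₁₆ = 234
G = 26₁₆ = 38
B = 47₁₆ = 71
= RGB(234, 38, 71)


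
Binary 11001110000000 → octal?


Group into 3-bit groups: 011001110000000
  011 = 3
  001 = 1
  110 = 6
  000 = 0
  000 = 0
= 0o31600


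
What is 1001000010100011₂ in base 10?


Positional values:
Bit 0: 1 × 2^0 = 1
Bit 1: 1 × 2^1 = 2
Bit 5: 1 × 2^5 = 32
Bit 7: 1 × 2^7 = 128
Bit 12: 1 × 2^12 = 4096
Bit 15: 1 × 2^15 = 32768
Sum = 1 + 2 + 32 + 128 + 4096 + 32768
= 37027


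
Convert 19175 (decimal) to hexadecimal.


Divide by 16 repeatedly:
19175 ÷ 16 = 1198 remainder 7 (7)
1198 ÷ 16 = 74 remainder 14 (E)
74 ÷ 16 = 4 remainder 10 (A)
4 ÷ 16 = 0 remainder 4 (4)
Reading remainders bottom-up:
= 0x4AE7


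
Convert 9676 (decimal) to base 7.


Divide by 7 repeatedly:
9676 ÷ 7 = 1382 remainder 2
1382 ÷ 7 = 197 remainder 3
197 ÷ 7 = 28 remainder 1
28 ÷ 7 = 4 remainder 0
4 ÷ 7 = 0 remainder 4
Reading remainders bottom-up:
= 40132


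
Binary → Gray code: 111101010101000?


Binary: 111101010101000
Gray code: G = B XOR (B >> 1)
B >> 1 = 011110101010100
111101010101000 XOR 011110101010100:
  1 XOR 0 = 1
  1 XOR 1 = 0
  1 XOR 1 = 0
  1 XOR 1 = 0
  0 XOR 1 = 1
  1 XOR 0 = 1
  0 XOR 1 = 1
  1 XOR 0 = 1
  0 XOR 1 = 1
  1 XOR 0 = 1
  0 XOR 1 = 1
  1 XOR 0 = 1
  0 XOR 1 = 1
  0 XOR 0 = 0
  0 XOR 0 = 0
= 100011111111100


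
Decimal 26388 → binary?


Divide by 2 repeatedly:
26388 ÷ 2 = 13194 remainder 0
13194 ÷ 2 = 6597 remainder 0
6597 ÷ 2 = 3298 remainder 1
3298 ÷ 2 = 1649 remainder 0
1649 ÷ 2 = 824 remainder 1
824 ÷ 2 = 412 remainder 0
412 ÷ 2 = 206 remainder 0
206 ÷ 2 = 103 remainder 0
103 ÷ 2 = 51 remainder 1
51 ÷ 2 = 25 remainder 1
25 ÷ 2 = 12 remainder 1
12 ÷ 2 = 6 remainder 0
6 ÷ 2 = 3 remainder 0
3 ÷ 2 = 1 remainder 1
1 ÷ 2 = 0 remainder 1
Reading remainders bottom-up:
= 110011100010100


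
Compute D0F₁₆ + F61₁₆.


Align and add column by column (LSB to MSB, each column mod 16 with carry):
  0D0F
+ 0F61
  ----
  col 0: F(15) + 1(1) + 0 (carry in) = 16 → 0(0), carry out 1
  col 1: 0(0) + 6(6) + 1 (carry in) = 7 → 7(7), carry out 0
  col 2: D(13) + F(15) + 0 (carry in) = 28 → C(12), carry out 1
  col 3: 0(0) + 0(0) + 1 (carry in) = 1 → 1(1), carry out 0
Reading digits MSB→LSB: 1C70
Strip leading zeros: 1C70
= 0x1C70


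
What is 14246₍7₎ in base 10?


Positional values (base 7):
  6 × 7^0 = 6 × 1 = 6
  4 × 7^1 = 4 × 7 = 28
  2 × 7^2 = 2 × 49 = 98
  4 × 7^3 = 4 × 343 = 1372
  1 × 7^4 = 1 × 2401 = 2401
Sum = 6 + 28 + 98 + 1372 + 2401
= 3905


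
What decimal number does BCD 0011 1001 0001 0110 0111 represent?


Each 4-bit group → digit:
  0011 → 3
  1001 → 9
  0001 → 1
  0110 → 6
  0111 → 7
= 39167


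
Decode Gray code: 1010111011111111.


Gray code: 1010111011111111
MSB stays the same: 1
Each subsequent bit = prev_binary XOR current_gray:
  B[1] = 1 XOR 0 = 1
  B[2] = 1 XOR 1 = 0
  B[3] = 0 XOR 0 = 0
  B[4] = 0 XOR 1 = 1
  B[5] = 1 XOR 1 = 0
  B[6] = 0 XOR 1 = 1
  B[7] = 1 XOR 0 = 1
  B[8] = 1 XOR 1 = 0
  B[9] = 0 XOR 1 = 1
  B[10] = 1 XOR 1 = 0
  B[11] = 0 XOR 1 = 1
  B[12] = 1 XOR 1 = 0
  B[13] = 0 XOR 1 = 1
  B[14] = 1 XOR 1 = 0
  B[15] = 0 XOR 1 = 1
= 1100101101010101 (52053 decimal)


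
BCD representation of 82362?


Each digit → 4-bit binary:
  8 → 1000
  2 → 0010
  3 → 0011
  6 → 0110
  2 → 0010
= 1000 0010 0011 0110 0010


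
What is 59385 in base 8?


Divide by 8 repeatedly:
59385 ÷ 8 = 7423 remainder 1
7423 ÷ 8 = 927 remainder 7
927 ÷ 8 = 115 remainder 7
115 ÷ 8 = 14 remainder 3
14 ÷ 8 = 1 remainder 6
1 ÷ 8 = 0 remainder 1
Reading remainders bottom-up:
= 0o163771


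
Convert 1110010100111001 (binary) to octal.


Group into 3-bit groups: 001110010100111001
  001 = 1
  110 = 6
  010 = 2
  100 = 4
  111 = 7
  001 = 1
= 0o162471


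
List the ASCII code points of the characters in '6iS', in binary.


String: '6iS'  (3 characters)
Per-character ASCII lookup:
  '6': digits start at 48: '6' = 48 + 6 = 54 → 110110
  'i': lowercase starts at 97: 'i' = 97 + 8 = 105 → 1101001
  'S': uppercase starts at 65: 'S' = 65 + 18 = 83 → 1010011
= 110110 1101001 1010011


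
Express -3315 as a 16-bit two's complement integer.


Original: 0000110011110011
Step 1 - Invert all bits: 1111001100001100
Step 2 - Add 1: 1111001100001100 + 1
= 1111001100001101 (represents -3315)


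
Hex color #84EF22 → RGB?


Hex: #84EF22
R = 84₁₆ = 132
G = EF₁₆ = 239
B = 22₁₆ = 34
= RGB(132, 239, 34)


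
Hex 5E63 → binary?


Each hex digit → 4 binary bits:
  5 = 0101
  E = 1110
  6 = 0110
  3 = 0011
Concatenate: 0101 1110 0110 0011
= 0101111001100011


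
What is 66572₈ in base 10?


Positional values:
Position 0: 2 × 8^0 = 2
Position 1: 7 × 8^1 = 56
Position 2: 5 × 8^2 = 320
Position 3: 6 × 8^3 = 3072
Position 4: 6 × 8^4 = 24576
Sum = 2 + 56 + 320 + 3072 + 24576
= 28026


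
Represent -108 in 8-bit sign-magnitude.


Sign bit: 1 (negative)
Magnitude: 108 = 1101100
= 11101100


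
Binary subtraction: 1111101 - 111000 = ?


Align and subtract column by column (LSB to MSB, borrowing when needed):
  1111101
- 0111000
  -------
  col 0: (1 - 0 borrow-in) - 0 → 1 - 0 = 1, borrow out 0
  col 1: (0 - 0 borrow-in) - 0 → 0 - 0 = 0, borrow out 0
  col 2: (1 - 0 borrow-in) - 0 → 1 - 0 = 1, borrow out 0
  col 3: (1 - 0 borrow-in) - 1 → 1 - 1 = 0, borrow out 0
  col 4: (1 - 0 borrow-in) - 1 → 1 - 1 = 0, borrow out 0
  col 5: (1 - 0 borrow-in) - 1 → 1 - 1 = 0, borrow out 0
  col 6: (1 - 0 borrow-in) - 0 → 1 - 0 = 1, borrow out 0
Reading bits MSB→LSB: 1000101
Strip leading zeros: 1000101
= 1000101


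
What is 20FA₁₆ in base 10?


Positional values:
Position 0: A × 16^0 = 10 × 1 = 10
Position 1: F × 16^1 = 15 × 16 = 240
Position 2: 0 × 16^2 = 0 × 256 = 0
Position 3: 2 × 16^3 = 2 × 4096 = 8192
Sum = 10 + 240 + 0 + 8192
= 8442


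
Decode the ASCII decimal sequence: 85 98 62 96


Codes (decimal): 85 98 62 96
Per-code ASCII lookup:
  85  (range 65-90: uppercase, 85 - 65 = 20) → 'U'
  98  (range 97-122: lowercase, 98 - 97 = 1) → 'b'
  62  (special character) → '>'
  96  (special character) → '`'
= 'Ub>`'


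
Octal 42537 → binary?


Each octal digit → 3 binary bits:
  4 = 100
  2 = 010
  5 = 101
  3 = 011
  7 = 111
Concatenate: 100 010 101 011 111
= 100010101011111


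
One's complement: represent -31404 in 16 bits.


Original: 0111101010101100
Invert all bits:
  bit 0: 0 → 1
  bit 1: 1 → 0
  bit 2: 1 → 0
  bit 3: 1 → 0
  bit 4: 1 → 0
  bit 5: 0 → 1
  bit 6: 1 → 0
  bit 7: 0 → 1
  bit 8: 1 → 0
  bit 9: 0 → 1
  bit 10: 1 → 0
  bit 11: 0 → 1
  bit 12: 1 → 0
  bit 13: 1 → 0
  bit 14: 0 → 1
  bit 15: 0 → 1
= 1000010101010011


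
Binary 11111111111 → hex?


Group into 4-bit nibbles: 011111111111
  0111 = 7
  1111 = F
  1111 = F
= 0x7FF


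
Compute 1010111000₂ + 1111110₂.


Align and add column by column (LSB to MSB, carry propagating):
  01010111000
+ 00001111110
  -----------
  col 0: 0 + 0 + 0 (carry in) = 0 → bit 0, carry out 0
  col 1: 0 + 1 + 0 (carry in) = 1 → bit 1, carry out 0
  col 2: 0 + 1 + 0 (carry in) = 1 → bit 1, carry out 0
  col 3: 1 + 1 + 0 (carry in) = 2 → bit 0, carry out 1
  col 4: 1 + 1 + 1 (carry in) = 3 → bit 1, carry out 1
  col 5: 1 + 1 + 1 (carry in) = 3 → bit 1, carry out 1
  col 6: 0 + 1 + 1 (carry in) = 2 → bit 0, carry out 1
  col 7: 1 + 0 + 1 (carry in) = 2 → bit 0, carry out 1
  col 8: 0 + 0 + 1 (carry in) = 1 → bit 1, carry out 0
  col 9: 1 + 0 + 0 (carry in) = 1 → bit 1, carry out 0
  col 10: 0 + 0 + 0 (carry in) = 0 → bit 0, carry out 0
Reading bits MSB→LSB: 01100110110
Strip leading zeros: 1100110110
= 1100110110


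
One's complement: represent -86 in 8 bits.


Original: 01010110
Invert all bits:
  bit 0: 0 → 1
  bit 1: 1 → 0
  bit 2: 0 → 1
  bit 3: 1 → 0
  bit 4: 0 → 1
  bit 5: 1 → 0
  bit 6: 1 → 0
  bit 7: 0 → 1
= 10101001


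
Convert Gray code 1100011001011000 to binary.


Gray code: 1100011001011000
MSB stays the same: 1
Each subsequent bit = prev_binary XOR current_gray:
  B[1] = 1 XOR 1 = 0
  B[2] = 0 XOR 0 = 0
  B[3] = 0 XOR 0 = 0
  B[4] = 0 XOR 0 = 0
  B[5] = 0 XOR 1 = 1
  B[6] = 1 XOR 1 = 0
  B[7] = 0 XOR 0 = 0
  B[8] = 0 XOR 0 = 0
  B[9] = 0 XOR 1 = 1
  B[10] = 1 XOR 0 = 1
  B[11] = 1 XOR 1 = 0
  B[12] = 0 XOR 1 = 1
  B[13] = 1 XOR 0 = 1
  B[14] = 1 XOR 0 = 1
  B[15] = 1 XOR 0 = 1
= 1000010001101111 (33903 decimal)


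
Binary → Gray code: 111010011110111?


Binary: 111010011110111
Gray code: G = B XOR (B >> 1)
B >> 1 = 011101001111011
111010011110111 XOR 011101001111011:
  1 XOR 0 = 1
  1 XOR 1 = 0
  1 XOR 1 = 0
  0 XOR 1 = 1
  1 XOR 0 = 1
  0 XOR 1 = 1
  0 XOR 0 = 0
  1 XOR 0 = 1
  1 XOR 1 = 0
  1 XOR 1 = 0
  1 XOR 1 = 0
  0 XOR 1 = 1
  1 XOR 0 = 1
  1 XOR 1 = 0
  1 XOR 1 = 0
= 100111010001100


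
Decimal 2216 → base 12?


Divide by 12 repeatedly:
2216 ÷ 12 = 184 remainder 8
184 ÷ 12 = 15 remainder 4
15 ÷ 12 = 1 remainder 3
1 ÷ 12 = 0 remainder 1
Reading remainders bottom-up:
= 1348


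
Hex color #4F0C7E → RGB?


Hex: #4F0C7E
R = 4F₁₆ = 79
G = 0C₁₆ = 12
B = 7E₁₆ = 126
= RGB(79, 12, 126)


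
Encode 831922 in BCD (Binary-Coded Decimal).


Each digit → 4-bit binary:
  8 → 1000
  3 → 0011
  1 → 0001
  9 → 1001
  2 → 0010
  2 → 0010
= 1000 0011 0001 1001 0010 0010


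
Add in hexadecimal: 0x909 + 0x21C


Align and add column by column (LSB to MSB, each column mod 16 with carry):
  0909
+ 021C
  ----
  col 0: 9(9) + C(12) + 0 (carry in) = 21 → 5(5), carry out 1
  col 1: 0(0) + 1(1) + 1 (carry in) = 2 → 2(2), carry out 0
  col 2: 9(9) + 2(2) + 0 (carry in) = 11 → B(11), carry out 0
  col 3: 0(0) + 0(0) + 0 (carry in) = 0 → 0(0), carry out 0
Reading digits MSB→LSB: 0B25
Strip leading zeros: B25
= 0xB25


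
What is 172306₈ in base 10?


Positional values:
Position 0: 6 × 8^0 = 6
Position 1: 0 × 8^1 = 0
Position 2: 3 × 8^2 = 192
Position 3: 2 × 8^3 = 1024
Position 4: 7 × 8^4 = 28672
Position 5: 1 × 8^5 = 32768
Sum = 6 + 0 + 192 + 1024 + 28672 + 32768
= 62662


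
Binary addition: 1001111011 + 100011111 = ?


Align and add column by column (LSB to MSB, carry propagating):
  01001111011
+ 00100011111
  -----------
  col 0: 1 + 1 + 0 (carry in) = 2 → bit 0, carry out 1
  col 1: 1 + 1 + 1 (carry in) = 3 → bit 1, carry out 1
  col 2: 0 + 1 + 1 (carry in) = 2 → bit 0, carry out 1
  col 3: 1 + 1 + 1 (carry in) = 3 → bit 1, carry out 1
  col 4: 1 + 1 + 1 (carry in) = 3 → bit 1, carry out 1
  col 5: 1 + 0 + 1 (carry in) = 2 → bit 0, carry out 1
  col 6: 1 + 0 + 1 (carry in) = 2 → bit 0, carry out 1
  col 7: 0 + 0 + 1 (carry in) = 1 → bit 1, carry out 0
  col 8: 0 + 1 + 0 (carry in) = 1 → bit 1, carry out 0
  col 9: 1 + 0 + 0 (carry in) = 1 → bit 1, carry out 0
  col 10: 0 + 0 + 0 (carry in) = 0 → bit 0, carry out 0
Reading bits MSB→LSB: 01110011010
Strip leading zeros: 1110011010
= 1110011010


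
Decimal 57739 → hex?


Divide by 16 repeatedly:
57739 ÷ 16 = 3608 remainder 11 (B)
3608 ÷ 16 = 225 remainder 8 (8)
225 ÷ 16 = 14 remainder 1 (1)
14 ÷ 16 = 0 remainder 14 (E)
Reading remainders bottom-up:
= 0xE18B


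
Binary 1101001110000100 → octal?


Group into 3-bit groups: 001101001110000100
  001 = 1
  101 = 5
  001 = 1
  110 = 6
  000 = 0
  100 = 4
= 0o151604


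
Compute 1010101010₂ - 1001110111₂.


Align and subtract column by column (LSB to MSB, borrowing when needed):
  1010101010
- 1001110111
  ----------
  col 0: (0 - 0 borrow-in) - 1 → borrow from next column: (0+2) - 1 = 1, borrow out 1
  col 1: (1 - 1 borrow-in) - 1 → borrow from next column: (0+2) - 1 = 1, borrow out 1
  col 2: (0 - 1 borrow-in) - 1 → borrow from next column: (-1+2) - 1 = 0, borrow out 1
  col 3: (1 - 1 borrow-in) - 0 → 0 - 0 = 0, borrow out 0
  col 4: (0 - 0 borrow-in) - 1 → borrow from next column: (0+2) - 1 = 1, borrow out 1
  col 5: (1 - 1 borrow-in) - 1 → borrow from next column: (0+2) - 1 = 1, borrow out 1
  col 6: (0 - 1 borrow-in) - 1 → borrow from next column: (-1+2) - 1 = 0, borrow out 1
  col 7: (1 - 1 borrow-in) - 0 → 0 - 0 = 0, borrow out 0
  col 8: (0 - 0 borrow-in) - 0 → 0 - 0 = 0, borrow out 0
  col 9: (1 - 0 borrow-in) - 1 → 1 - 1 = 0, borrow out 0
Reading bits MSB→LSB: 0000110011
Strip leading zeros: 110011
= 110011


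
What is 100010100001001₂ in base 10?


Positional values:
Bit 0: 1 × 2^0 = 1
Bit 3: 1 × 2^3 = 8
Bit 8: 1 × 2^8 = 256
Bit 10: 1 × 2^10 = 1024
Bit 14: 1 × 2^14 = 16384
Sum = 1 + 8 + 256 + 1024 + 16384
= 17673


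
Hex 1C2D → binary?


Each hex digit → 4 binary bits:
  1 = 0001
  C = 1100
  2 = 0010
  D = 1101
Concatenate: 0001 1100 0010 1101
= 0001110000101101


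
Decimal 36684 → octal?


Divide by 8 repeatedly:
36684 ÷ 8 = 4585 remainder 4
4585 ÷ 8 = 573 remainder 1
573 ÷ 8 = 71 remainder 5
71 ÷ 8 = 8 remainder 7
8 ÷ 8 = 1 remainder 0
1 ÷ 8 = 0 remainder 1
Reading remainders bottom-up:
= 0o107514


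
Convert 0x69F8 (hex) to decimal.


Positional values:
Position 0: 8 × 16^0 = 8 × 1 = 8
Position 1: F × 16^1 = 15 × 16 = 240
Position 2: 9 × 16^2 = 9 × 256 = 2304
Position 3: 6 × 16^3 = 6 × 4096 = 24576
Sum = 8 + 240 + 2304 + 24576
= 27128


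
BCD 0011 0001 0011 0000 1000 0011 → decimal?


Each 4-bit group → digit:
  0011 → 3
  0001 → 1
  0011 → 3
  0000 → 0
  1000 → 8
  0011 → 3
= 313083


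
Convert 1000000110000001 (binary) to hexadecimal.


Group into 4-bit nibbles: 1000000110000001
  1000 = 8
  0001 = 1
  1000 = 8
  0001 = 1
= 0x8181


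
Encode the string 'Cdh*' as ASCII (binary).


String: 'Cdh*'  (4 characters)
Per-character ASCII lookup:
  'C': uppercase starts at 65: 'C' = 65 + 2 = 67 → 1000011
  'd': lowercase starts at 97: 'd' = 97 + 3 = 100 → 1100100
  'h': lowercase starts at 97: 'h' = 97 + 7 = 104 → 1101000
  '*': special character: '*' = 42 → 101010
= 1000011 1100100 1101000 101010


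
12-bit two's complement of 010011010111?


Original: 010011010111
Step 1 - Invert all bits: 101100101000
Step 2 - Add 1: 101100101000 + 1
= 101100101001 (represents -1239)


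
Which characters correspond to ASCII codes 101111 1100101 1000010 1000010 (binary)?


Codes (binary): 101111 1100101 1000010 1000010
Per-code ASCII lookup:
  101111 = 47  (special character) → '/'
  1100101 = 101  (range 97-122: lowercase, 101 - 97 = 4) → 'e'
  1000010 = 66  (range 65-90: uppercase, 66 - 65 = 1) → 'B'
  1000010 = 66  (range 65-90: uppercase, 66 - 65 = 1) → 'B'
= '/eBB'


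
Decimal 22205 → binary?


Divide by 2 repeatedly:
22205 ÷ 2 = 11102 remainder 1
11102 ÷ 2 = 5551 remainder 0
5551 ÷ 2 = 2775 remainder 1
2775 ÷ 2 = 1387 remainder 1
1387 ÷ 2 = 693 remainder 1
693 ÷ 2 = 346 remainder 1
346 ÷ 2 = 173 remainder 0
173 ÷ 2 = 86 remainder 1
86 ÷ 2 = 43 remainder 0
43 ÷ 2 = 21 remainder 1
21 ÷ 2 = 10 remainder 1
10 ÷ 2 = 5 remainder 0
5 ÷ 2 = 2 remainder 1
2 ÷ 2 = 1 remainder 0
1 ÷ 2 = 0 remainder 1
Reading remainders bottom-up:
= 101011010111101


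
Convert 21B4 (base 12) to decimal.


Positional values (base 12):
  4 × 12^0 = 4 × 1 = 4
  B × 12^1 = 11 × 12 = 132
  1 × 12^2 = 1 × 144 = 144
  2 × 12^3 = 2 × 1728 = 3456
Sum = 4 + 132 + 144 + 3456
= 3736


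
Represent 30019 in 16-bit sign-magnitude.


Sign bit: 0 (positive)
Magnitude: 30019 = 111010101000011
= 0111010101000011


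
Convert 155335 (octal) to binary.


Each octal digit → 3 binary bits:
  1 = 001
  5 = 101
  5 = 101
  3 = 011
  3 = 011
  5 = 101
Concatenate: 001 101 101 011 011 101
= 001101101011011101


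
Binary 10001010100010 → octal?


Group into 3-bit groups: 010001010100010
  010 = 2
  001 = 1
  010 = 2
  100 = 4
  010 = 2
= 0o21242


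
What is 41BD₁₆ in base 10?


Positional values:
Position 0: D × 16^0 = 13 × 1 = 13
Position 1: B × 16^1 = 11 × 16 = 176
Position 2: 1 × 16^2 = 1 × 256 = 256
Position 3: 4 × 16^3 = 4 × 4096 = 16384
Sum = 13 + 176 + 256 + 16384
= 16829


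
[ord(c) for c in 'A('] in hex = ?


String: 'A('  (2 characters)
Per-character ASCII lookup:
  'A': uppercase starts at 65: 'A' = 65 + 0 = 65 → 0x41
  '(': special character: '(' = 40 → 0x28
= 0x41 0x28


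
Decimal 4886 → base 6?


Divide by 6 repeatedly:
4886 ÷ 6 = 814 remainder 2
814 ÷ 6 = 135 remainder 4
135 ÷ 6 = 22 remainder 3
22 ÷ 6 = 3 remainder 4
3 ÷ 6 = 0 remainder 3
Reading remainders bottom-up:
= 34342


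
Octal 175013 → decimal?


Positional values:
Position 0: 3 × 8^0 = 3
Position 1: 1 × 8^1 = 8
Position 2: 0 × 8^2 = 0
Position 3: 5 × 8^3 = 2560
Position 4: 7 × 8^4 = 28672
Position 5: 1 × 8^5 = 32768
Sum = 3 + 8 + 0 + 2560 + 28672 + 32768
= 64011


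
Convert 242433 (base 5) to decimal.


Positional values (base 5):
  3 × 5^0 = 3 × 1 = 3
  3 × 5^1 = 3 × 5 = 15
  4 × 5^2 = 4 × 25 = 100
  2 × 5^3 = 2 × 125 = 250
  4 × 5^4 = 4 × 625 = 2500
  2 × 5^5 = 2 × 3125 = 6250
Sum = 3 + 15 + 100 + 250 + 2500 + 6250
= 9118
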